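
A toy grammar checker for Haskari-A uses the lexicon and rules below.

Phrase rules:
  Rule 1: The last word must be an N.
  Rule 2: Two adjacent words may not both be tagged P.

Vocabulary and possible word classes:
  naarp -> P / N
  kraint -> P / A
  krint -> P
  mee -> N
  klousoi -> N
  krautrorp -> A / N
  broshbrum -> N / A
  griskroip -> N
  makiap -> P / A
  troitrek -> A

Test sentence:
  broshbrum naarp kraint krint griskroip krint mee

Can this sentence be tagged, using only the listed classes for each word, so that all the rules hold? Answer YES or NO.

YES

Candidates per position — 1:broshbrum {N,A}; 2:naarp {P,N}; 3:kraint {P,A}; 4:krint {P}; 5:griskroip {N}; 6:krint {P}; 7:mee {N}.
One satisfying assignment: A P A P N P N.
Rule-by-rule: rule 1 ok; rule 2 ok.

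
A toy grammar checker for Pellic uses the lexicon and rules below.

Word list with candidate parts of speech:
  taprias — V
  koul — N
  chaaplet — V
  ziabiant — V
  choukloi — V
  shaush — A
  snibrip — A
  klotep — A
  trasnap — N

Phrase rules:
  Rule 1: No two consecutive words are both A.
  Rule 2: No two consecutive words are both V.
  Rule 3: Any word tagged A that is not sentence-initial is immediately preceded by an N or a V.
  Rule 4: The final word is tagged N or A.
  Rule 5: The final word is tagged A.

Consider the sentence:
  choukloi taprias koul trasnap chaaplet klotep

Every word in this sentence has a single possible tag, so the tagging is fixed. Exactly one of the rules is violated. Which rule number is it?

Fixed tagging: V V N N V A.
Applying the rules: R1 pass, R2 fail, R3 pass, R4 pass, R5 pass.
Only rule 2 fails.

2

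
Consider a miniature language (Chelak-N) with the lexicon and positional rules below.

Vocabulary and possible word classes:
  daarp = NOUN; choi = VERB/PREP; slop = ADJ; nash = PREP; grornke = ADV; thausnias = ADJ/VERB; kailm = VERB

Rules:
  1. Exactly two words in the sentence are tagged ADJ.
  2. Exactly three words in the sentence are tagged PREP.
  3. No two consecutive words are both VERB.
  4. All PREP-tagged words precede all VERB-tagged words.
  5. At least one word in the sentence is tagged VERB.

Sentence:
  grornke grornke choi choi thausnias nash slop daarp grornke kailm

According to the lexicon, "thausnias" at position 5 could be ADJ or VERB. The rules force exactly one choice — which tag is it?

Candidates per position — 1:grornke {ADV}; 2:grornke {ADV}; 3:choi {VERB,PREP}; 4:choi {VERB,PREP}; 5:thausnias {ADJ,VERB}; 6:nash {PREP}; 7:slop {ADJ}; 8:daarp {NOUN}; 9:grornke {ADV}; 10:kailm {VERB}.
Position 3: tagging it VERB would leave rule 2 unsatisfiable, so it must be PREP.
Position 4: tagging it VERB would leave rule 2 unsatisfiable, so it must be PREP.
Position 5: tagging it VERB would leave rule 1 unsatisfiable, so it must be ADJ.
So the tagging must be: ADV ADV PREP PREP ADJ PREP ADJ NOUN ADV VERB.
Verifying each rule — rule 1 ok; rule 2 ok; rule 3 ok; rule 4 ok; rule 5 ok.

ADJ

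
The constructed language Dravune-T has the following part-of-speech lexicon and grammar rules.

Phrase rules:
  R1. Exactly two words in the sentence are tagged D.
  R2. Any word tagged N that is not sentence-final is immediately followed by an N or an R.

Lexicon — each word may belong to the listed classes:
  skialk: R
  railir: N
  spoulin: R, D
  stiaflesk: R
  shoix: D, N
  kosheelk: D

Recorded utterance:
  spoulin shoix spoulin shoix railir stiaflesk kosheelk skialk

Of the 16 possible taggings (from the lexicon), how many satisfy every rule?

Candidates per position — 1:spoulin {R,D}; 2:shoix {D,N}; 3:spoulin {R,D}; 4:shoix {D,N}; 5:railir {N}; 6:stiaflesk {R}; 7:kosheelk {D}; 8:skialk {R}.
There are 16 candidate sequences in total.
The sequences that satisfy every rule: R D R N N R D R; R N R D N R D R; D N R N N R D R.
Count = 3.

3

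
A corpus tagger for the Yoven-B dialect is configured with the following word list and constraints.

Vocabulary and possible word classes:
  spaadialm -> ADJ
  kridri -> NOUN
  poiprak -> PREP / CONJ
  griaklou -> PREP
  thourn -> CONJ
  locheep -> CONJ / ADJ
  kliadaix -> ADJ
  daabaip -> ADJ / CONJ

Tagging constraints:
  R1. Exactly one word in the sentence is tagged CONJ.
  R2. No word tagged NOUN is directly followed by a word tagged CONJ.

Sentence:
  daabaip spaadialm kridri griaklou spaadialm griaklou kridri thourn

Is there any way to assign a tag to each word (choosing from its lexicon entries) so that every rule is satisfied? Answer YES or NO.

NO

Candidates per position — 1:daabaip {ADJ,CONJ}; 2:spaadialm {ADJ}; 3:kridri {NOUN}; 4:griaklou {PREP}; 5:spaadialm {ADJ}; 6:griaklou {PREP}; 7:kridri {NOUN}; 8:thourn {CONJ}.
Rule 2 cannot be satisfied by any choice of tags from the lexicon.
So there is no consistent tagging.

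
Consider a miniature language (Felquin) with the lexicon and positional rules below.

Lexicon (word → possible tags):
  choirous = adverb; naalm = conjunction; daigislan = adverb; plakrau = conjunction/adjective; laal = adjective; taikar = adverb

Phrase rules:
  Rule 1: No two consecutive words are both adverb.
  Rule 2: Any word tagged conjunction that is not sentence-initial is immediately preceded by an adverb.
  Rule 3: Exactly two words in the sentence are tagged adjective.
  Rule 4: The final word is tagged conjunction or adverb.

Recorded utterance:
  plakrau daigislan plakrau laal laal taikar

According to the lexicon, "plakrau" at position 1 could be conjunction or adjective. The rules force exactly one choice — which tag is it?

Candidates per position — 1:plakrau {conjunction,adjective}; 2:daigislan {adverb}; 3:plakrau {conjunction,adjective}; 4:laal {adjective}; 5:laal {adjective}; 6:taikar {adverb}.
Word 1 cannot be adjective — rule 3 would then fail for every completion. It is conjunction.
Word 3 cannot be adjective — rule 3 would then fail for every completion. It is conjunction.
That leaves exactly one tagging: conjunction adverb conjunction adjective adjective adverb.
Verifying each rule — rule 1 ok; rule 2 ok; rule 3 ok; rule 4 ok.

conjunction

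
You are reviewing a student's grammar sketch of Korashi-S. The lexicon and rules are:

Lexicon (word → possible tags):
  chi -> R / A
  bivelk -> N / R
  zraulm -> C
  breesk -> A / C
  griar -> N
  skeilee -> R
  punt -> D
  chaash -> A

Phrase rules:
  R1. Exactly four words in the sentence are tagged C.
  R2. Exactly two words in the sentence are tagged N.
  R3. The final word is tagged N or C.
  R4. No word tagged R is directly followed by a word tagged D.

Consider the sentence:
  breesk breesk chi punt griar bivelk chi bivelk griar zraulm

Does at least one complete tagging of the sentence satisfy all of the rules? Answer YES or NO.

Candidates per position — 1:breesk {A,C}; 2:breesk {A,C}; 3:chi {R,A}; 4:punt {D}; 5:griar {N}; 6:bivelk {N,R}; 7:chi {R,A}; 8:bivelk {N,R}; 9:griar {N}; 10:zraulm {C}.
Rule 1 cannot be satisfied by any choice of tags from the lexicon.
So there is no consistent tagging.

NO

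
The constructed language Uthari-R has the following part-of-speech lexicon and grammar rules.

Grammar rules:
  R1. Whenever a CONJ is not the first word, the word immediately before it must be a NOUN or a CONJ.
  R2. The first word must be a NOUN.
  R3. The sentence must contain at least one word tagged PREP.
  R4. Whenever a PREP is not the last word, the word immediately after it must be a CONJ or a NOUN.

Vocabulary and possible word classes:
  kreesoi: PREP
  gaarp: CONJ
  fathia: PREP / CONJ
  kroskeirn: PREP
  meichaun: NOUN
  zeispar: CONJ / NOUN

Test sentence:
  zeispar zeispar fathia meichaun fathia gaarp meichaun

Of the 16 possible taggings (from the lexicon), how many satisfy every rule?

2

Candidates per position — 1:zeispar {CONJ,NOUN}; 2:zeispar {CONJ,NOUN}; 3:fathia {PREP,CONJ}; 4:meichaun {NOUN}; 5:fathia {PREP,CONJ}; 6:gaarp {CONJ}; 7:meichaun {NOUN}.
There are 16 candidate sequences in total.
The sequences that satisfy every rule: NOUN CONJ PREP NOUN CONJ CONJ NOUN; NOUN NOUN PREP NOUN CONJ CONJ NOUN.
Count = 2.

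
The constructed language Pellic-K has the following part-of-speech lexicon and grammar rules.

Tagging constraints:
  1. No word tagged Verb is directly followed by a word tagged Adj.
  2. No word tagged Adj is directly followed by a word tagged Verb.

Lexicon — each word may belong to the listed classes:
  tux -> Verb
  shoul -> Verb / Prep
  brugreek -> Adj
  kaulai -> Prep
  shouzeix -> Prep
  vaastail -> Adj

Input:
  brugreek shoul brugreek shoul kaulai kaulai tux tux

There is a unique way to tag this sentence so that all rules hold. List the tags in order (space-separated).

Adj Prep Adj Prep Prep Prep Verb Verb

Candidates per position — 1:brugreek {Adj}; 2:shoul {Verb,Prep}; 3:brugreek {Adj}; 4:shoul {Verb,Prep}; 5:kaulai {Prep}; 6:kaulai {Prep}; 7:tux {Verb}; 8:tux {Verb}.
Position 2: Verb is ruled out by rule 1; that leaves Prep.
Position 4: Verb is ruled out by rule 2; that leaves Prep.
The unique satisfying tagging is: Adj Prep Adj Prep Prep Prep Verb Verb.
Verifying each rule — rule 1 ok; rule 2 ok.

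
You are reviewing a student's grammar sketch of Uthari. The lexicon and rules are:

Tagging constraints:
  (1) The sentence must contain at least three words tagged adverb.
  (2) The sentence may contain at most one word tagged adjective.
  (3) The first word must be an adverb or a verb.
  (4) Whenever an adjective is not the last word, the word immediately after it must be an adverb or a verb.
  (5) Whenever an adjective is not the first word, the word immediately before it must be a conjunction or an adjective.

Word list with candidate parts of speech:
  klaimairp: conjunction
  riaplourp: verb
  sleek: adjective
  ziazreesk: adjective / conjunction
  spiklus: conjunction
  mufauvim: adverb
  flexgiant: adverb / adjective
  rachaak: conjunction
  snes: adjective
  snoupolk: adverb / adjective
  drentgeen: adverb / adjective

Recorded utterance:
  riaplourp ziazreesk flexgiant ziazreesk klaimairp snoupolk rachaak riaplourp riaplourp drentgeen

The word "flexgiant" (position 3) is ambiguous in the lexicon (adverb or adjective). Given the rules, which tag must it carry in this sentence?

adverb

Candidates per position — 1:riaplourp {verb}; 2:ziazreesk {adjective,conjunction}; 3:flexgiant {adverb,adjective}; 4:ziazreesk {adjective,conjunction}; 5:klaimairp {conjunction}; 6:snoupolk {adverb,adjective}; 7:rachaak {conjunction}; 8:riaplourp {verb}; 9:riaplourp {verb}; 10:drentgeen {adverb,adjective}.
Position 2: tagging it adjective would leave rule 5 unsatisfiable, so it must be conjunction.
Position 3: tagging it adjective would leave rule 1 unsatisfiable, so it must be adverb.
Position 4: tagging it adjective would leave rule 4 unsatisfiable, so it must be conjunction.
Position 6: tagging it adjective would leave rule 1 unsatisfiable, so it must be adverb.
Position 10: tagging it adjective would leave rule 1 unsatisfiable, so it must be adverb.
The unique satisfying tagging is: verb conjunction adverb conjunction conjunction adverb conjunction verb verb adverb.
Rule-by-rule: rule 1 ✓; rule 2 ✓; rule 3 ✓; rule 4 ✓; rule 5 ✓.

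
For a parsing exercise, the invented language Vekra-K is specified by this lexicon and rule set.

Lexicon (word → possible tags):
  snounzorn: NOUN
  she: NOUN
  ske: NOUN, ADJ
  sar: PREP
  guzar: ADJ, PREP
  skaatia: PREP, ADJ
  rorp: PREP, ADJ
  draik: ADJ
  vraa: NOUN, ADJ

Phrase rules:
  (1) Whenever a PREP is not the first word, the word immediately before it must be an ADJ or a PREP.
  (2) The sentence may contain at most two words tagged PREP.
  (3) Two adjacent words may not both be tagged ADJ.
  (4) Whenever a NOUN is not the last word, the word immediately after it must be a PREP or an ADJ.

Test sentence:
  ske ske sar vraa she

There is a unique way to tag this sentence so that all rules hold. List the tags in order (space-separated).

NOUN ADJ PREP ADJ NOUN

Candidates per position — 1:ske {NOUN,ADJ}; 2:ske {NOUN,ADJ}; 3:sar {PREP}; 4:vraa {NOUN,ADJ}; 5:she {NOUN}.
At position 2, choosing NOUN makes rule 1 impossible to satisfy; hence ADJ.
At position 4, choosing NOUN makes rule 4 impossible to satisfy; hence ADJ.
At position 1, choosing ADJ makes rule 3 impossible to satisfy; hence NOUN.
The unique satisfying tagging is: NOUN ADJ PREP ADJ NOUN.
Rule-by-rule: rule 1 ok; rule 2 ok; rule 3 ok; rule 4 ok.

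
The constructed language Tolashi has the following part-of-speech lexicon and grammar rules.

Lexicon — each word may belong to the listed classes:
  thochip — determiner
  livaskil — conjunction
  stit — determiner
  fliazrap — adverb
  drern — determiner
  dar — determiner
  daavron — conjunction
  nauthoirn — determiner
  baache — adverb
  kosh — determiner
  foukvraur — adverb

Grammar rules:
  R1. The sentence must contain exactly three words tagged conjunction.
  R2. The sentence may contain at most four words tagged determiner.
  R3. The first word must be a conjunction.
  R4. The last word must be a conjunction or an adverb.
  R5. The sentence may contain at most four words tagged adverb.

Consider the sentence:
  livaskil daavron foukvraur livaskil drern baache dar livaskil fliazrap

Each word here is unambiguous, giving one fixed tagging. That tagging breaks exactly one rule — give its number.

Fixed tagging: conjunction conjunction adverb conjunction determiner adverb determiner conjunction adverb.
Rule check: R1 fails, R2 ok, R3 ok, R4 ok, R5 ok.
Only rule 1 fails.

1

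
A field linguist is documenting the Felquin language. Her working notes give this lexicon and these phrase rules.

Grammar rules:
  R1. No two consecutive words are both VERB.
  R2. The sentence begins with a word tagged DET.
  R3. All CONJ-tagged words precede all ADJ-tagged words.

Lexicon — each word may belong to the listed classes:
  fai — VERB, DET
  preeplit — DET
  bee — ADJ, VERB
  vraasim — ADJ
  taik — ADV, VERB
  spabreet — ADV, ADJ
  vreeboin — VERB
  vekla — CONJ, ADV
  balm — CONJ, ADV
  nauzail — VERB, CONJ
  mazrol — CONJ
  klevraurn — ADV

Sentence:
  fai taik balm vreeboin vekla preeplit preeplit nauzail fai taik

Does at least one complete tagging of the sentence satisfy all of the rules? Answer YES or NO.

Candidates per position — 1:fai {VERB,DET}; 2:taik {ADV,VERB}; 3:balm {CONJ,ADV}; 4:vreeboin {VERB}; 5:vekla {CONJ,ADV}; 6:preeplit {DET}; 7:preeplit {DET}; 8:nauzail {VERB,CONJ}; 9:fai {VERB,DET}; 10:taik {ADV,VERB}.
One satisfying assignment: DET ADV CONJ VERB CONJ DET DET CONJ DET VERB.
Checking: rule 1 ok; rule 2 ok; rule 3 ok.

YES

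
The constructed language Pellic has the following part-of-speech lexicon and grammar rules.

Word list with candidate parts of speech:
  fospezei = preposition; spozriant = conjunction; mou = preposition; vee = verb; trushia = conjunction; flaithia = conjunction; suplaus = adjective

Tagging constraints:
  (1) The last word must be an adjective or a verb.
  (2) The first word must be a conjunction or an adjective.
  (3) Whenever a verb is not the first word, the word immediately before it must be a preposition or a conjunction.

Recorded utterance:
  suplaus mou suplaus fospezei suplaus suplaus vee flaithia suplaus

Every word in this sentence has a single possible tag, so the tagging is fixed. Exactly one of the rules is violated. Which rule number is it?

Fixed tagging: adjective preposition adjective preposition adjective adjective verb conjunction adjective.
Rule check: R1 ok, R2 ok, R3 fails.
Only rule 3 fails.

3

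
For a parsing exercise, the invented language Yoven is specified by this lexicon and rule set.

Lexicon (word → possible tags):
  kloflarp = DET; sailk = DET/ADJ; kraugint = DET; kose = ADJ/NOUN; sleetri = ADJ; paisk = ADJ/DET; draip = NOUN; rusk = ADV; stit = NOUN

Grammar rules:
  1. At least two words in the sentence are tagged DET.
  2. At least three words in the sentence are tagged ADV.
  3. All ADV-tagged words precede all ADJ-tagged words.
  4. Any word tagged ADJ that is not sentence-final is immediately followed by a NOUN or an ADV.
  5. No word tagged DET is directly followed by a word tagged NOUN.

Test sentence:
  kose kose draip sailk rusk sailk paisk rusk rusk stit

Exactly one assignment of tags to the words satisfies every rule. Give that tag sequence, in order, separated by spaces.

Candidates per position — 1:kose {ADJ,NOUN}; 2:kose {ADJ,NOUN}; 3:draip {NOUN}; 4:sailk {DET,ADJ}; 5:rusk {ADV}; 6:sailk {DET,ADJ}; 7:paisk {ADJ,DET}; 8:rusk {ADV}; 9:rusk {ADV}; 10:stit {NOUN}.
Position 1: ADJ is ruled out by rule 3; that leaves NOUN.
Position 2: ADJ is ruled out by rule 3; that leaves NOUN.
Position 4: ADJ is ruled out by rule 3; that leaves DET.
Position 6: ADJ is ruled out by rule 3; that leaves DET.
Position 7: ADJ is ruled out by rule 3; that leaves DET.
The only consistent sequence is: NOUN NOUN NOUN DET ADV DET DET ADV ADV NOUN.
Rule-by-rule: rule 1 holds; rule 2 holds; rule 3 holds; rule 4 holds; rule 5 holds.

NOUN NOUN NOUN DET ADV DET DET ADV ADV NOUN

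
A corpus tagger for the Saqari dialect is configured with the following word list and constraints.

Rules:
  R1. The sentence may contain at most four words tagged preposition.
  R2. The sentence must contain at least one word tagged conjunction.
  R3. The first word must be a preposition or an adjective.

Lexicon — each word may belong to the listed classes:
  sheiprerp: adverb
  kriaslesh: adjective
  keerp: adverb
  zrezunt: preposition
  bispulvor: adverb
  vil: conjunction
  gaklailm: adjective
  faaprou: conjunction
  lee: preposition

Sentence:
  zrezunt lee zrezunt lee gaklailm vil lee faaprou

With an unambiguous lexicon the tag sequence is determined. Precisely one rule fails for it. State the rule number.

1

Fixed tagging: preposition preposition preposition preposition adjective conjunction preposition conjunction.
Rule check: R1 fails, R2 ok, R3 ok.
Only rule 1 fails.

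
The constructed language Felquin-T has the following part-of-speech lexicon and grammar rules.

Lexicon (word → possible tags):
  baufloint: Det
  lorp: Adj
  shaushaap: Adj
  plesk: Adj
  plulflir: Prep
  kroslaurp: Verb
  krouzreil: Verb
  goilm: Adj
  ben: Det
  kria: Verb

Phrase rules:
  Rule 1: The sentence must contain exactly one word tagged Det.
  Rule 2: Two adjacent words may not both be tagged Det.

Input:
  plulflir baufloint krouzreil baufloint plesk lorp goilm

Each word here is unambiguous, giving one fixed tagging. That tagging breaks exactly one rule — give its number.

Fixed tagging: Prep Det Verb Det Adj Adj Adj.
Applying the rules: R1 fails, R2 ok.
Only rule 1 fails.

1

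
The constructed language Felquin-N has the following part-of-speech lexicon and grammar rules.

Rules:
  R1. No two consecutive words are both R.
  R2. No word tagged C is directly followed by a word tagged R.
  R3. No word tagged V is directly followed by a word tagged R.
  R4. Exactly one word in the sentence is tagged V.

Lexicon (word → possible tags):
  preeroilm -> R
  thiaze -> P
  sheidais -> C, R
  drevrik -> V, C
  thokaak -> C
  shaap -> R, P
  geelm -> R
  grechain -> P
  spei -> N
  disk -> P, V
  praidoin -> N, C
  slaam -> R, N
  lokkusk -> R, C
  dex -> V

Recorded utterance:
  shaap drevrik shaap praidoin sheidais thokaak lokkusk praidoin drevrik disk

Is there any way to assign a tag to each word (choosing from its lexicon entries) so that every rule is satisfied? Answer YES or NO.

Candidates per position — 1:shaap {R,P}; 2:drevrik {V,C}; 3:shaap {R,P}; 4:praidoin {N,C}; 5:sheidais {C,R}; 6:thokaak {C}; 7:lokkusk {R,C}; 8:praidoin {N,C}; 9:drevrik {V,C}; 10:disk {P,V}.
One satisfying assignment: P C P N R C C C C V.
Checking: rule 1 satisfied; rule 2 satisfied; rule 3 satisfied; rule 4 satisfied.

YES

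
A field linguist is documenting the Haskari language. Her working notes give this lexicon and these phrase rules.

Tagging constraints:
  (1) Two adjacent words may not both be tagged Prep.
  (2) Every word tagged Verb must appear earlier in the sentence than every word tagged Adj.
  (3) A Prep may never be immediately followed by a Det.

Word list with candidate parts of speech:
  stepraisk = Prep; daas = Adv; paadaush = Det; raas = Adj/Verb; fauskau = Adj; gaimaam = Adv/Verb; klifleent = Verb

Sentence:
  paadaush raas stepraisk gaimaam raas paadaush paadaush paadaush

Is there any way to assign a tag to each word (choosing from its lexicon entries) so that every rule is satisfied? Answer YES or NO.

Candidates per position — 1:paadaush {Det}; 2:raas {Adj,Verb}; 3:stepraisk {Prep}; 4:gaimaam {Adv,Verb}; 5:raas {Adj,Verb}; 6:paadaush {Det}; 7:paadaush {Det}; 8:paadaush {Det}.
One satisfying assignment: Det Adj Prep Adv Adj Det Det Det.
Verifying each rule — rule 1 ok; rule 2 ok; rule 3 ok.

YES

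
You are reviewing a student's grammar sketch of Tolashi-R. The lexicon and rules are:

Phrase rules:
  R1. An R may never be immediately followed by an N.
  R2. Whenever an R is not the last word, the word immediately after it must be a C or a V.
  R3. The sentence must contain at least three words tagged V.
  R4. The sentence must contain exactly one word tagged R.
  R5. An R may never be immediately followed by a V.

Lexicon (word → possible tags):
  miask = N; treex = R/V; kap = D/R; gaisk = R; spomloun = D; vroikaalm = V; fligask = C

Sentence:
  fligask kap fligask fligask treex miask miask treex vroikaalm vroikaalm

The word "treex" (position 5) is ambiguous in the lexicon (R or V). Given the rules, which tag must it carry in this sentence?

Candidates per position — 1:fligask {C}; 2:kap {D,R}; 3:fligask {C}; 4:fligask {C}; 5:treex {R,V}; 6:miask {N}; 7:miask {N}; 8:treex {R,V}; 9:vroikaalm {V}; 10:vroikaalm {V}.
Position 5: tagging it R would leave rule 1 unsatisfiable, so it must be V.
Position 8: tagging it R would leave rule 5 unsatisfiable, so it must be V.
Position 2: tagging it D would leave rule 4 unsatisfiable, so it must be R.
That leaves exactly one tagging: C R C C V N N V V V.
Verifying each rule — rule 1 holds; rule 2 holds; rule 3 holds; rule 4 holds; rule 5 holds.

V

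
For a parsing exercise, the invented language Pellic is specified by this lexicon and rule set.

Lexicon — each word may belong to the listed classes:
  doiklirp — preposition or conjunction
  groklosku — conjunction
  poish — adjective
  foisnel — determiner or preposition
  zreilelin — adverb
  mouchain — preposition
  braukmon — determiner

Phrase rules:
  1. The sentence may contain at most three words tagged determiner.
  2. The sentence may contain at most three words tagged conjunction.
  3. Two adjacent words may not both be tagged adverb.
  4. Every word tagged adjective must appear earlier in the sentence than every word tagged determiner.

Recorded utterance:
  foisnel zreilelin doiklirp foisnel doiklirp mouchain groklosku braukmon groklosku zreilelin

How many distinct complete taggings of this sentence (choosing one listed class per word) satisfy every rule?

Candidates per position — 1:foisnel {determiner,preposition}; 2:zreilelin {adverb}; 3:doiklirp {preposition,conjunction}; 4:foisnel {determiner,preposition}; 5:doiklirp {preposition,conjunction}; 6:mouchain {preposition}; 7:groklosku {conjunction}; 8:braukmon {determiner}; 9:groklosku {conjunction}; 10:zreilelin {adverb}.
There are 16 candidate sequences in total.
Checking each against the rules leaves 12 sequences.
Count = 12.

12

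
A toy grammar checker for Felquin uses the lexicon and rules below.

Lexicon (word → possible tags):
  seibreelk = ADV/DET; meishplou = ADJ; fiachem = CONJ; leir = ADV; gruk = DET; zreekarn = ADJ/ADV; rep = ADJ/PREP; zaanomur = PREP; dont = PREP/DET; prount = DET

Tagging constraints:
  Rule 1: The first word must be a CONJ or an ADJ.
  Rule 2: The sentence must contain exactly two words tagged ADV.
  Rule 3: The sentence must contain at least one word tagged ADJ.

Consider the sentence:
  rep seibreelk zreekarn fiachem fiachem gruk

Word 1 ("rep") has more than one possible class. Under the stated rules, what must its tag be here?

Candidates per position — 1:rep {ADJ,PREP}; 2:seibreelk {ADV,DET}; 3:zreekarn {ADJ,ADV}; 4:fiachem {CONJ}; 5:fiachem {CONJ}; 6:gruk {DET}.
Position 1: tagging it PREP would leave rule 1 unsatisfiable, so it must be ADJ.
Position 2: tagging it DET would leave rule 2 unsatisfiable, so it must be ADV.
Position 3: tagging it ADJ would leave rule 2 unsatisfiable, so it must be ADV.
That leaves exactly one tagging: ADJ ADV ADV CONJ CONJ DET.
Rule-by-rule: rule 1 ✓; rule 2 ✓; rule 3 ✓.

ADJ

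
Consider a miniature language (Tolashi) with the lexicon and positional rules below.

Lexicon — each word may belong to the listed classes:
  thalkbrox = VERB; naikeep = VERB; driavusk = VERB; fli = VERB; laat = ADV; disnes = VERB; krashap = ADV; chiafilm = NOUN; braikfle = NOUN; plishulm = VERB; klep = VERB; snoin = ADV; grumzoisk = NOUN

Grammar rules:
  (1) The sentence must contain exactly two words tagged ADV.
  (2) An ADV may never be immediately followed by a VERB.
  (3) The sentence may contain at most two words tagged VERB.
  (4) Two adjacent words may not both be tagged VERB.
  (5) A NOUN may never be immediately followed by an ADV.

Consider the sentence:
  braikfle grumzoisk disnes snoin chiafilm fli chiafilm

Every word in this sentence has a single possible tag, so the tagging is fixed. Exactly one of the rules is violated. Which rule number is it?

Fixed tagging: NOUN NOUN VERB ADV NOUN VERB NOUN.
Rule check: R1 fails, R2 ok, R3 ok, R4 ok, R5 ok.
Only rule 1 fails.

1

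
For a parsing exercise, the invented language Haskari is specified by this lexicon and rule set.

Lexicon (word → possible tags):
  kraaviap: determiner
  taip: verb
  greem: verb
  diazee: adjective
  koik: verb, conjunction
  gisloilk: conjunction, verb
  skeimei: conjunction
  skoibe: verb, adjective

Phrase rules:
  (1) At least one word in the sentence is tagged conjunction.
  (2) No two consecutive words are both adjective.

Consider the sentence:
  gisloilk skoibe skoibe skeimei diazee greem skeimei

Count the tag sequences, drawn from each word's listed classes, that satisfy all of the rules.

Candidates per position — 1:gisloilk {conjunction,verb}; 2:skoibe {verb,adjective}; 3:skoibe {verb,adjective}; 4:skeimei {conjunction}; 5:diazee {adjective}; 6:greem {verb}; 7:skeimei {conjunction}.
There are 8 candidate sequences in total.
Checking each against the rules leaves 6 sequences.
Count = 6.

6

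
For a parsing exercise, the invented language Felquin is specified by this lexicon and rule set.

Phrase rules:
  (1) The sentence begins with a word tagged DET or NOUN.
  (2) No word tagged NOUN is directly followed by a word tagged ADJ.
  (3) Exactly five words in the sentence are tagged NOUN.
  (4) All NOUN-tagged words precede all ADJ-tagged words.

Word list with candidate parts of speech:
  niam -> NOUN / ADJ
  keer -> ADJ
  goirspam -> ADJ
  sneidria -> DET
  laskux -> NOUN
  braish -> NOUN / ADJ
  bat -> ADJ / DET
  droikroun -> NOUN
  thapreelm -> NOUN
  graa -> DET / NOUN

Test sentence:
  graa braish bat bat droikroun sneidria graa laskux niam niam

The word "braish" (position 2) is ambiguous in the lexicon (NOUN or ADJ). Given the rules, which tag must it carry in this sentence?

NOUN

Candidates per position — 1:graa {DET,NOUN}; 2:braish {NOUN,ADJ}; 3:bat {ADJ,DET}; 4:bat {ADJ,DET}; 5:droikroun {NOUN}; 6:sneidria {DET}; 7:graa {DET,NOUN}; 8:laskux {NOUN}; 9:niam {NOUN,ADJ}; 10:niam {NOUN,ADJ}.
Position 2: tagging it ADJ would leave rule 4 unsatisfiable, so it must be NOUN.
Position 3: tagging it ADJ would leave rule 2 unsatisfiable, so it must be DET.
Position 4: tagging it ADJ would leave rule 4 unsatisfiable, so it must be DET.
Position 9: tagging it ADJ would leave rule 2 unsatisfiable, so it must be NOUN.
Position 10: tagging it ADJ would leave rule 2 unsatisfiable, so it must be NOUN.
Position 1: tagging it NOUN would leave rule 3 unsatisfiable, so it must be DET.
Position 7: tagging it NOUN would leave rule 3 unsatisfiable, so it must be DET.
The only consistent sequence is: DET NOUN DET DET NOUN DET DET NOUN NOUN NOUN.
Verifying each rule — rule 1 ok; rule 2 ok; rule 3 ok; rule 4 ok.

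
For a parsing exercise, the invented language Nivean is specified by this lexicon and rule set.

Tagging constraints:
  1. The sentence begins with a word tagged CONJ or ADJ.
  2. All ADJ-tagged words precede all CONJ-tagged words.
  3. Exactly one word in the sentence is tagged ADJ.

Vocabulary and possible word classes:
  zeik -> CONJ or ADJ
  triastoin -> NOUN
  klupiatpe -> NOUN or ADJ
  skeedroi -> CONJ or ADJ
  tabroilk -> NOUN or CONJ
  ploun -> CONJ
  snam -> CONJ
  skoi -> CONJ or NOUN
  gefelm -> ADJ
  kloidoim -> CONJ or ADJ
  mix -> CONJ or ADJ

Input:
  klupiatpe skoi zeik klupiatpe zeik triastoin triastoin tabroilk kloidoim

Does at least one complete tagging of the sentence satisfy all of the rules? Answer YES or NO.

Candidates per position — 1:klupiatpe {NOUN,ADJ}; 2:skoi {CONJ,NOUN}; 3:zeik {CONJ,ADJ}; 4:klupiatpe {NOUN,ADJ}; 5:zeik {CONJ,ADJ}; 6:triastoin {NOUN}; 7:triastoin {NOUN}; 8:tabroilk {NOUN,CONJ}; 9:kloidoim {CONJ,ADJ}.
One satisfying assignment: ADJ NOUN CONJ NOUN CONJ NOUN NOUN NOUN CONJ.
Checking: rule 1 ✓; rule 2 ✓; rule 3 ✓.

YES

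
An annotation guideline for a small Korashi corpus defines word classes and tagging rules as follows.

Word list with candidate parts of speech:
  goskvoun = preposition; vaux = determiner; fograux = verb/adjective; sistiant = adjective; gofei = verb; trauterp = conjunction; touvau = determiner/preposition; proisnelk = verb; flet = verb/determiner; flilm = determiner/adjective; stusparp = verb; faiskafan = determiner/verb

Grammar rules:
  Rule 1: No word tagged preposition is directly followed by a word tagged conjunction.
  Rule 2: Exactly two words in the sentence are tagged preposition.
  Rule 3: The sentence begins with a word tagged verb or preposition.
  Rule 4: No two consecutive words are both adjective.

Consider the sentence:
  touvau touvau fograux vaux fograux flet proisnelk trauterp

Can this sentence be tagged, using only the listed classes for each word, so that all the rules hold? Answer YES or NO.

YES

Candidates per position — 1:touvau {determiner,preposition}; 2:touvau {determiner,preposition}; 3:fograux {verb,adjective}; 4:vaux {determiner}; 5:fograux {verb,adjective}; 6:flet {verb,determiner}; 7:proisnelk {verb}; 8:trauterp {conjunction}.
One satisfying assignment: preposition preposition adjective determiner verb determiner verb conjunction.
Checking: rule 1 ok; rule 2 ok; rule 3 ok; rule 4 ok.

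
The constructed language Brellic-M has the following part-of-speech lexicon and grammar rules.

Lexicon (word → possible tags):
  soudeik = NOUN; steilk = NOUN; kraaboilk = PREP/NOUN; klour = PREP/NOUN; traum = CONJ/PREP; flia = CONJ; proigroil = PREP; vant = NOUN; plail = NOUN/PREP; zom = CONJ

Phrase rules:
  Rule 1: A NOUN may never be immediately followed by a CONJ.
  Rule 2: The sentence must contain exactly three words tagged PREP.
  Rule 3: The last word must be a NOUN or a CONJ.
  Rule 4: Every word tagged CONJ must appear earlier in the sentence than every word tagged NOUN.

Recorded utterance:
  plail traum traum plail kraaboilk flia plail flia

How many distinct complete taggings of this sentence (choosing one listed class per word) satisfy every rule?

Candidates per position — 1:plail {NOUN,PREP}; 2:traum {CONJ,PREP}; 3:traum {CONJ,PREP}; 4:plail {NOUN,PREP}; 5:kraaboilk {PREP,NOUN}; 6:flia {CONJ}; 7:plail {NOUN,PREP}; 8:flia {CONJ}.
There are 64 candidate sequences in total.
Every candidate sequence violates at least one rule; no consistent tagging exists.
Count = 0.

0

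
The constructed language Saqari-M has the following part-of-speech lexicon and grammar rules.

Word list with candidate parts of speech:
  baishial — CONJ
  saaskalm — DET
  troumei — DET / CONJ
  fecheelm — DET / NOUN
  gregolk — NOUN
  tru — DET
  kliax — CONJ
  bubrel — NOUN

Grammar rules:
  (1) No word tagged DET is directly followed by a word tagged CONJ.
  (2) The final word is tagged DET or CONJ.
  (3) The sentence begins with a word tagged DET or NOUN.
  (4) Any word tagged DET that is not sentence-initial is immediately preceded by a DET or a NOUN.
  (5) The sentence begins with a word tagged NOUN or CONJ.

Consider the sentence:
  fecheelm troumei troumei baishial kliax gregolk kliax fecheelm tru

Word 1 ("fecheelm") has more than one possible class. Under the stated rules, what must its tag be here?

NOUN

Candidates per position — 1:fecheelm {DET,NOUN}; 2:troumei {DET,CONJ}; 3:troumei {DET,CONJ}; 4:baishial {CONJ}; 5:kliax {CONJ}; 6:gregolk {NOUN}; 7:kliax {CONJ}; 8:fecheelm {DET,NOUN}; 9:tru {DET}.
At position 1, choosing DET makes rule 1 impossible to satisfy; hence NOUN.
At position 2, choosing DET makes rule 1 impossible to satisfy; hence CONJ.
At position 3, choosing DET makes rule 1 impossible to satisfy; hence CONJ.
At position 8, choosing DET makes rule 4 impossible to satisfy; hence NOUN.
That leaves exactly one tagging: NOUN CONJ CONJ CONJ CONJ NOUN CONJ NOUN DET.
Rule-by-rule: rule 1 ✓; rule 2 ✓; rule 3 ✓; rule 4 ✓; rule 5 ✓.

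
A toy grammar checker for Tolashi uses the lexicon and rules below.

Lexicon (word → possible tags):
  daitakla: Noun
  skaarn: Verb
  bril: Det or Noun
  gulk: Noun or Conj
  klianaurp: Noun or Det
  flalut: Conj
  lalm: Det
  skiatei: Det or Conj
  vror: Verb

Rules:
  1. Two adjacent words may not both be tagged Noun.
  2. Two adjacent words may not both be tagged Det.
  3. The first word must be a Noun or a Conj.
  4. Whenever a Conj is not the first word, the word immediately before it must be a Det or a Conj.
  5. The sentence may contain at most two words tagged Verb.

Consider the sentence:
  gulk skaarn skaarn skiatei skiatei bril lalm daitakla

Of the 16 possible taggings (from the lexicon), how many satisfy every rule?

2

Candidates per position — 1:gulk {Noun,Conj}; 2:skaarn {Verb}; 3:skaarn {Verb}; 4:skiatei {Det,Conj}; 5:skiatei {Det,Conj}; 6:bril {Det,Noun}; 7:lalm {Det}; 8:daitakla {Noun}.
There are 16 candidate sequences in total.
The sequences that satisfy every rule: Noun Verb Verb Det Conj Noun Det Noun; Conj Verb Verb Det Conj Noun Det Noun.
Count = 2.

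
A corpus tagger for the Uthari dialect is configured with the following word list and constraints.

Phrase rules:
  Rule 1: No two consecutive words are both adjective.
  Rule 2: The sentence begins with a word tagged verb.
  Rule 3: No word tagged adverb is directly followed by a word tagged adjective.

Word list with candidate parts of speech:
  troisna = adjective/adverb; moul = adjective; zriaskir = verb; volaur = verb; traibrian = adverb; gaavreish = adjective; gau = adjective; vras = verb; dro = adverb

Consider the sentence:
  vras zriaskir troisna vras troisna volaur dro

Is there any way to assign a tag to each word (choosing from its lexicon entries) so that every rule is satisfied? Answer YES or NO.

Candidates per position — 1:vras {verb}; 2:zriaskir {verb}; 3:troisna {adjective,adverb}; 4:vras {verb}; 5:troisna {adjective,adverb}; 6:volaur {verb}; 7:dro {adverb}.
One satisfying assignment: verb verb adjective verb adjective verb adverb.
Checking: rule 1 holds; rule 2 holds; rule 3 holds.

YES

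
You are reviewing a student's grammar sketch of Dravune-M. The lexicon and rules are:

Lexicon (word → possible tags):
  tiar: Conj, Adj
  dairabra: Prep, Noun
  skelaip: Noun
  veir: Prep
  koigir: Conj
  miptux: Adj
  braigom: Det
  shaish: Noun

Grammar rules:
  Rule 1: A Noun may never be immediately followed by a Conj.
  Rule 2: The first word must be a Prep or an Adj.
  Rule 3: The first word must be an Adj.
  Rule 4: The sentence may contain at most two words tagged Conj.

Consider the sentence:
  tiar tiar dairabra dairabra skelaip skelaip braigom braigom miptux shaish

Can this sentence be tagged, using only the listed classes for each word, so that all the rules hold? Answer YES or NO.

Candidates per position — 1:tiar {Conj,Adj}; 2:tiar {Conj,Adj}; 3:dairabra {Prep,Noun}; 4:dairabra {Prep,Noun}; 5:skelaip {Noun}; 6:skelaip {Noun}; 7:braigom {Det}; 8:braigom {Det}; 9:miptux {Adj}; 10:shaish {Noun}.
One satisfying assignment: Adj Adj Prep Prep Noun Noun Det Det Adj Noun.
Checking: rule 1 ok; rule 2 ok; rule 3 ok; rule 4 ok.

YES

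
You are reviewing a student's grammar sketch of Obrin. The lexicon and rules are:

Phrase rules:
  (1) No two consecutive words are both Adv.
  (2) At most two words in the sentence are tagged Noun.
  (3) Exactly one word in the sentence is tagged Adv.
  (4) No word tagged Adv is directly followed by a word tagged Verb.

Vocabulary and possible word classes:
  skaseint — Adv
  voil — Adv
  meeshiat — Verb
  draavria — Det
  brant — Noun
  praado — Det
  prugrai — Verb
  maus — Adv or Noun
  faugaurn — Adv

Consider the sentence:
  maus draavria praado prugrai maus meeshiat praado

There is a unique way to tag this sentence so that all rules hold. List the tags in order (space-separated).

Adv Det Det Verb Noun Verb Det

Candidates per position — 1:maus {Adv,Noun}; 2:draavria {Det}; 3:praado {Det}; 4:prugrai {Verb}; 5:maus {Adv,Noun}; 6:meeshiat {Verb}; 7:praado {Det}.
If word 5 were Adv, no tagging could satisfy rule 4; so word 5 is Noun.
If word 1 were Noun, no tagging could satisfy rule 3; so word 1 is Adv.
So the tagging must be: Adv Det Det Verb Noun Verb Det.
Verifying each rule — rule 1 holds; rule 2 holds; rule 3 holds; rule 4 holds.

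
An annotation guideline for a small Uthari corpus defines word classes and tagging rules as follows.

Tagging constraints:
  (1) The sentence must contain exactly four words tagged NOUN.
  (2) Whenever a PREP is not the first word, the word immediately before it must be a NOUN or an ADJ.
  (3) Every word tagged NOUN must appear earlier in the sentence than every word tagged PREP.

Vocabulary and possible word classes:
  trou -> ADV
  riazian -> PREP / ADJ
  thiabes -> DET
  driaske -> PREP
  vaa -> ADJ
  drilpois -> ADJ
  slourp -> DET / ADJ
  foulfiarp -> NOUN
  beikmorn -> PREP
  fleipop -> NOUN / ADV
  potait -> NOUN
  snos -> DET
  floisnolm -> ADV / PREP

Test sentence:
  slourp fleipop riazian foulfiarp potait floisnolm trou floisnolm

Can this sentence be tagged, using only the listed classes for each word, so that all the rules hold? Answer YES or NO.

NO

Candidates per position — 1:slourp {DET,ADJ}; 2:fleipop {NOUN,ADV}; 3:riazian {PREP,ADJ}; 4:foulfiarp {NOUN}; 5:potait {NOUN}; 6:floisnolm {ADV,PREP}; 7:trou {ADV}; 8:floisnolm {ADV,PREP}.
Rule 1 cannot be satisfied by any choice of tags from the lexicon.
So there is no consistent tagging.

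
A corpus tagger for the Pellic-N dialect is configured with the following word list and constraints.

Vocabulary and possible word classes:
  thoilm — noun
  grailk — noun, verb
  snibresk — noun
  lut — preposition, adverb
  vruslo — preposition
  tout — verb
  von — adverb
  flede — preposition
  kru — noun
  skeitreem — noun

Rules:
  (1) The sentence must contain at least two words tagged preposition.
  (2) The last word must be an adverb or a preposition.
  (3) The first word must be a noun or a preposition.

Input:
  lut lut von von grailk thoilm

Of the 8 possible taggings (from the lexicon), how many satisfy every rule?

Candidates per position — 1:lut {preposition,adverb}; 2:lut {preposition,adverb}; 3:von {adverb}; 4:von {adverb}; 5:grailk {noun,verb}; 6:thoilm {noun}.
There are 8 candidate sequences in total.
Rule 2 cannot be satisfied by any choice of tags from the lexicon.
So there is no consistent tagging.
Count = 0.

0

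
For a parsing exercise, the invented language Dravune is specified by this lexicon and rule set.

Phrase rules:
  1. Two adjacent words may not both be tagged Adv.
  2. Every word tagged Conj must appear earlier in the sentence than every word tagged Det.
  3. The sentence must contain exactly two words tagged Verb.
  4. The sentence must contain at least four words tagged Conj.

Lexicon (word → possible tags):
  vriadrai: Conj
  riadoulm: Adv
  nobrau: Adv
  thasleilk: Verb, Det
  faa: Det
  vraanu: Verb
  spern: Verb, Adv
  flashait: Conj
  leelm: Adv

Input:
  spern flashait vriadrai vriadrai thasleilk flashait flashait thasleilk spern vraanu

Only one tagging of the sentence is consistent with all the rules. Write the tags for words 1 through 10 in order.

Candidates per position — 1:spern {Verb,Adv}; 2:flashait {Conj}; 3:vriadrai {Conj}; 4:vriadrai {Conj}; 5:thasleilk {Verb,Det}; 6:flashait {Conj}; 7:flashait {Conj}; 8:thasleilk {Verb,Det}; 9:spern {Verb,Adv}; 10:vraanu {Verb}.
Position 5: tagging it Det would leave rule 2 unsatisfiable, so it must be Verb.
Position 8: tagging it Verb would leave rule 3 unsatisfiable, so it must be Det.
Position 9: tagging it Verb would leave rule 3 unsatisfiable, so it must be Adv.
Position 1: tagging it Verb would leave rule 3 unsatisfiable, so it must be Adv.
The unique satisfying tagging is: Adv Conj Conj Conj Verb Conj Conj Det Adv Verb.
Rule-by-rule: rule 1 ok; rule 2 ok; rule 3 ok; rule 4 ok.

Adv Conj Conj Conj Verb Conj Conj Det Adv Verb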